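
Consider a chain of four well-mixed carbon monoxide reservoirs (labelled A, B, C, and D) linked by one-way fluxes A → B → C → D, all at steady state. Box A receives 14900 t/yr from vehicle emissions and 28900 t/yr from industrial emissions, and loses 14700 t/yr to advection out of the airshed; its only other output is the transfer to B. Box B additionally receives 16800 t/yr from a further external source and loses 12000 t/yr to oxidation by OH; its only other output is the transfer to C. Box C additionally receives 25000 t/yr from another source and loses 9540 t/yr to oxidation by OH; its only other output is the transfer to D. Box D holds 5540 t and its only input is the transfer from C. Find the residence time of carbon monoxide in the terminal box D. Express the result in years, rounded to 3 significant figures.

Box A: F(A→B) = (14900 + 28900) − 14700 = 29100 t/yr.
Box B: F(B→C) = (29100 + 16800) − 12000 = 33900 t/yr.
Box C: F(C→D) = (33900 + 25000) − 9540 = 49360 t/yr.
Box D throughput = its input = 49360 t/yr; τ = 5540 / 49360 = 0.1122 yr.

0.112 yr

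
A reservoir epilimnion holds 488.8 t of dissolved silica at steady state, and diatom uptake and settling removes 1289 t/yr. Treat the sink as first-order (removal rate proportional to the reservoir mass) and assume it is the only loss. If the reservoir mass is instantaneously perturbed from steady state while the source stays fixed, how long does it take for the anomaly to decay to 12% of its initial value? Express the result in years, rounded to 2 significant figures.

0.80 yr

For a linear reservoir the anomaly decays as exp(−t/τ) with τ = M/F = 488.8/1289 = 0.3792 yr.
exp(−t/τ) = 0.12 ⇒ t = −τ ln(0.12) = 0.3792 × 2.120 = 0.8040 yr.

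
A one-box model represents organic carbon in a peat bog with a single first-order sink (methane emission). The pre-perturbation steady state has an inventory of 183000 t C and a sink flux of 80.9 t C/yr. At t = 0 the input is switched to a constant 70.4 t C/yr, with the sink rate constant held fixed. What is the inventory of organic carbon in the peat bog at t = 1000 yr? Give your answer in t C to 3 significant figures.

175000 t C

τ = M₀/F₀ = 183000/80.9 = 2262 yr; rate constant k = 1/τ.
New steady state M_∞ = F₁/k = F₁·τ = 70.4 × 2262 = 159250 t C.
M(t) = M_∞ + (M₀ − M_∞)·e^(−t/τ); t/τ = 1000/2262 = 0.4421, so e^(−t/τ) = 0.6427.
M(t) = 159250 + 23750 × 0.6427 = 174510 t C.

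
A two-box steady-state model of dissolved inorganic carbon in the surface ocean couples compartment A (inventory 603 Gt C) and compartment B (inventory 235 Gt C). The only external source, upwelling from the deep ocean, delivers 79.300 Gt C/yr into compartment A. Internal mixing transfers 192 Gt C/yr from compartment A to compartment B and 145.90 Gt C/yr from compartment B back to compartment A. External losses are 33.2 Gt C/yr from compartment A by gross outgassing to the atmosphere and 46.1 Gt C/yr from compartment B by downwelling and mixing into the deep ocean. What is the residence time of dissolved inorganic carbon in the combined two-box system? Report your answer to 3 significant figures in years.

10.6 yr

For the system as a whole, the A↔B exchange is internal and contributes nothing to the throughput; only the external sinks remove mass.
M_total = 603 + 235 = 838.00 Gt C.
ΣF_external_out = 33.2 + 46.1 = 79.300 Gt C/yr.
τ = M_total / ΣF_ext = 838.00 / 79.300 = 10.57 yr.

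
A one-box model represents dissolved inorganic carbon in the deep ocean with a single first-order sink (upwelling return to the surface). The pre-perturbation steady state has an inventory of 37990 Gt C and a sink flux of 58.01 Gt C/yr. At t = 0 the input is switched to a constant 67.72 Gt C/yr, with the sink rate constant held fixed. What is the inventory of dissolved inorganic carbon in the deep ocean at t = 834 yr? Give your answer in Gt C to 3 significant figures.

τ = M₀/F₀ = 37990/58.01 = 654.9 yr; rate constant k = 1/τ.
New steady state M_∞ = F₁/k = F₁·τ = 67.72 × 654.9 = 44349 Gt C.
M(t) = M_∞ + (M₀ − M_∞)·e^(−t/τ); t/τ = 834/654.9 = 1.274, so e^(−t/τ) = 0.2798.
M(t) = 44349 − 6359 × 0.2798 = 42569 Gt C.

42600 Gt C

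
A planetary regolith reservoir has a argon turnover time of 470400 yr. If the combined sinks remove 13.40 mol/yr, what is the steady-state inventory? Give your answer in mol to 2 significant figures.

6.3×10^6 mol

τ = M/F ⇒ M = τ × F = 470400 × 13.40 = 6.303×10^6 mol.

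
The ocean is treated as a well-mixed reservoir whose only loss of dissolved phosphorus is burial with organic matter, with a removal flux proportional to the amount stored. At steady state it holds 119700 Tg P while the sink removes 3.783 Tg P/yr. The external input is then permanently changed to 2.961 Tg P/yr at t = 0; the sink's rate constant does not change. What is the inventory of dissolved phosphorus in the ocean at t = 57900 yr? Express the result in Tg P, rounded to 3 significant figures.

97900 Tg P

τ = M₀/F₀ = 119700/3.783 = 31640 yr; rate constant k = 1/τ.
New steady state M_∞ = F₁/k = F₁·τ = 2.961 × 31640 = 93691 Tg P.
M(t) = M_∞ + (M₀ − M_∞)·e^(−t/τ); t/τ = 57900/31640 = 1.830, so e^(−t/τ) = 0.1604.
M(t) = 93691 + 26010 × 0.1604 = 97863 Tg P.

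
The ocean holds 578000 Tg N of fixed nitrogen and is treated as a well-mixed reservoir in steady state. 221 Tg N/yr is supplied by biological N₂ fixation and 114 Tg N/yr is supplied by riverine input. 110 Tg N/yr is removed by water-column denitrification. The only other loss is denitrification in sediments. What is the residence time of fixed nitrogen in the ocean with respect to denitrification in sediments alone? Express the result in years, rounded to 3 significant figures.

At steady state ΣF_in = ΣF_out.
ΣF_in = 221 + 114 = 335.00 Tg N/yr.
Denitrification in sediments flux = ΣF_in − (110) = 335.00 − 110.0 = 225.0 Tg N/yr.
τ = M / F = 578000 / 225.0 = 2569 yr.

2570 yr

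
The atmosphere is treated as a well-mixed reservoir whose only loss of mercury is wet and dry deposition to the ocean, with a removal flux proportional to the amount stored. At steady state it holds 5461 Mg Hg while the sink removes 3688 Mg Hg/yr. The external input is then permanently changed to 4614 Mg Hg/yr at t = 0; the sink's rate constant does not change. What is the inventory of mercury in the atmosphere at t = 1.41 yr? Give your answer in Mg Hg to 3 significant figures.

6300 Mg Hg

τ = M₀/F₀ = 5461/3688 = 1.481 yr; rate constant k = 1/τ.
New steady state M_∞ = F₁/k = F₁·τ = 4614 × 1.481 = 6832.2 Mg Hg.
M(t) = M_∞ + (M₀ − M_∞)·e^(−t/τ); t/τ = 1.41/1.481 = 0.9522, so e^(−t/τ) = 0.3859.
M(t) = 6832.2 − 1371 × 0.3859 = 6303.1 Mg Hg.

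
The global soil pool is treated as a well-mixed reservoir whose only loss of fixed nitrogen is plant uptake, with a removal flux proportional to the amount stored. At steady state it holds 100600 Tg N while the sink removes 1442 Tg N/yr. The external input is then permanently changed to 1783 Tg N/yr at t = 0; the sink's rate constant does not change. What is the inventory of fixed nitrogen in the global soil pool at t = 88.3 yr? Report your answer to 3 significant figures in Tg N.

118000 Tg N

τ = M₀/F₀ = 100600/1442 = 69.76 yr; rate constant k = 1/τ.
New steady state M_∞ = F₁/k = F₁·τ = 1783 × 69.76 = 124390 Tg N.
M(t) = M_∞ + (M₀ − M_∞)·e^(−t/τ); t/τ = 88.3/69.76 = 1.266, so e^(−t/τ) = 0.2820.
M(t) = 124390 − 23790 × 0.2820 = 117680 Tg N.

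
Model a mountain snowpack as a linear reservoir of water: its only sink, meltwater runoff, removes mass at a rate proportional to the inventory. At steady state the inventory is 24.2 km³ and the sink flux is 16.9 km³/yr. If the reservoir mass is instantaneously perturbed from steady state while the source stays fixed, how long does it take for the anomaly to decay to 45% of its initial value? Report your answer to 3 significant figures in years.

1.14 yr

For a linear reservoir the anomaly decays as exp(−t/τ) with τ = M/F = 24.2/16.9 = 1.432 yr.
exp(−t/τ) = 0.45 ⇒ t = −τ ln(0.45) = 1.432 × 0.7985 = 1.143 yr.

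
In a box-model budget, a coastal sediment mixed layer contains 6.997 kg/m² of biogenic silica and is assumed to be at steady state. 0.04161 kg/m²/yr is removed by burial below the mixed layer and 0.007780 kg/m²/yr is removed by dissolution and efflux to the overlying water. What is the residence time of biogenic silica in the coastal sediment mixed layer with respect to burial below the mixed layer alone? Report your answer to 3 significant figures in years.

Residence time with respect to a single sink: τ = M / F_sink.
τ = 6.997 / 0.04161 = 168.2 yr.

168 yr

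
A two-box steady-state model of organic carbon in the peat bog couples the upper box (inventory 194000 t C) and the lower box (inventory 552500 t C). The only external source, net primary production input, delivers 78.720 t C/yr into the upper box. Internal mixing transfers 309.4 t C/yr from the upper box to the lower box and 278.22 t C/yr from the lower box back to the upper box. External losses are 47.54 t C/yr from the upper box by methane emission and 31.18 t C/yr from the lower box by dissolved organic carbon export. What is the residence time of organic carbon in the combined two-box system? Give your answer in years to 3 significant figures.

Residence time in the combined system uses the total inventory and the total *external* removal — internal exchanges between the two boxes cancel.
M_total = 194000 + 552500 = 746500 t C.
ΣF_external_out = 47.54 + 31.18 = 78.720 t C/yr.
τ = M_total / ΣF_ext = 746500 / 78.720 = 9483 yr.

9480 yr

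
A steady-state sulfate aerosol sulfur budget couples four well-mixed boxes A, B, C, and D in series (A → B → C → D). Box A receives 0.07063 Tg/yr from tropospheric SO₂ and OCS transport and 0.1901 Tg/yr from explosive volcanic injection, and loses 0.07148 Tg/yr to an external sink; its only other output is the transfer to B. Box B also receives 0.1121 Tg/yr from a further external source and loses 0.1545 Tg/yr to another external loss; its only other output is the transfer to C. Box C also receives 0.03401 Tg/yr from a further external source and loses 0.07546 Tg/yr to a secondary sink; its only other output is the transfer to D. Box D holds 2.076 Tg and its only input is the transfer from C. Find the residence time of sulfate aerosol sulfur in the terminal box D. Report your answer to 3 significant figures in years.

Box A: F(A→B) = (0.07063 + 0.1901) − 0.07148 = 0.18925 Tg/yr.
Box B: F(B→C) = (0.18925 + 0.1121) − 0.1545 = 0.14685 Tg/yr.
Box C: F(C→D) = (0.14685 + 0.03401) − 0.07546 = 0.10540 Tg/yr.
Box D throughput = its input = 0.10540 Tg/yr; τ = 2.076 / 0.10540 = 19.70 yr.

19.7 yr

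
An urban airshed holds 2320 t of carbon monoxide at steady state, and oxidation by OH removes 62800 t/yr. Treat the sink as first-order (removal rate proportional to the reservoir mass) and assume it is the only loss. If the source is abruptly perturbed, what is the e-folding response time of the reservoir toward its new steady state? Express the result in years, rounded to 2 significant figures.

0.037 yr

For a linear reservoir the response time equals the residence time τ = M/F.
τ = 2320 / 62800 = 0.03694 yr.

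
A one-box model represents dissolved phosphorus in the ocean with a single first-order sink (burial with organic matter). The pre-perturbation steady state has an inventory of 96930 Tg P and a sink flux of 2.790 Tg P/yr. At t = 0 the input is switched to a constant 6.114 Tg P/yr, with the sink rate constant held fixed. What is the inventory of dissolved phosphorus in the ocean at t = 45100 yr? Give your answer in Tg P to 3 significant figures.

181000 Tg P

The sink rate constant is k = F₀/M₀ = 2.790/96930 = 2.878×10^-5 yr⁻¹.
Solving dM/dt = F₁ − kM with M(0) = M₀ gives M(t) = F₁/k + (M₀ − F₁/k)·e^(−kt).
F₁/k = 6.114/2.878×10^-5 = 212410 Tg P; kt = 2.878×10^-5 × 45100 = 1.298, e^(−kt) = 0.2730.
M(45100) = 212410 + (96930 − 212410) × 0.2730 = 212410 − 31530 = 180880 Tg P.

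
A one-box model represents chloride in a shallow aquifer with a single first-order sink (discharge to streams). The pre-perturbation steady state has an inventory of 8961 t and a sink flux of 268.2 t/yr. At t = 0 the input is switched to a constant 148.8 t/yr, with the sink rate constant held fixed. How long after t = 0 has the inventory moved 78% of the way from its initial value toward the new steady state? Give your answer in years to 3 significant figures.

τ = M₀/F₀ = 8961/268.2 = 33.41 yr.
The remaining gap fraction is e^(−t/τ); 78% covered ⇒ e^(−t/τ) = 0.220.
t = −τ ln(0.220) = 33.41 × 1.514 = 50.59 yr.

50.6 yr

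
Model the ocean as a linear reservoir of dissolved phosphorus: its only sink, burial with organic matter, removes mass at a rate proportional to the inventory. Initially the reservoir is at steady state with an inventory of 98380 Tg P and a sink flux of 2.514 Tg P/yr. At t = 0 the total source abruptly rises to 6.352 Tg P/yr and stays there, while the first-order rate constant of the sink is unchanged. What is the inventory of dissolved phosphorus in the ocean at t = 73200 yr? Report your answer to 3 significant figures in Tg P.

225000 Tg P

Residence time τ = M₀/F₀ = 39130 yr. The eventual steady state is M_∞ = M₀·(F₁/F₀) = 98380 × 6.352/2.514 = 248570 Tg P.
The anomaly ΔM(t) = M(t) − M_∞ decays as ΔM₀·e^(−t/τ) with ΔM₀ = 98380 − 248570 = −150200 Tg P.
At t = 73200 yr, e^(−t/τ) = e^(−1.871) = 0.1540, so ΔM = −23140 Tg P and M = 248570 − 23140 = 225440 Tg P.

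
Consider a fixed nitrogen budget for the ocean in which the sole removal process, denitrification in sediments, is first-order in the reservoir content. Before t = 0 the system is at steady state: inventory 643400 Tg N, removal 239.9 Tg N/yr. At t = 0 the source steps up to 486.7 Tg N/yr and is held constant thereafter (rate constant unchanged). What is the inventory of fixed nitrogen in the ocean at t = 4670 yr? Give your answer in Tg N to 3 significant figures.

1.19×10^6 Tg N

Residence time τ = M₀/F₀ = 2682 yr. The eventual steady state is M_∞ = M₀·(F₁/F₀) = 643400 × 486.7/239.9 = 1.3053×10^6 Tg N.
The anomaly ΔM(t) = M(t) − M_∞ decays as ΔM₀·e^(−t/τ) with ΔM₀ = 643400 − 1.3053×10^6 = −661900 Tg N.
At t = 4670 yr, e^(−t/τ) = e^(−1.741) = 0.1753, so ΔM = −116000 Tg N and M = 1.3053×10^6 − 116000 = 1.1893×10^6 Tg N.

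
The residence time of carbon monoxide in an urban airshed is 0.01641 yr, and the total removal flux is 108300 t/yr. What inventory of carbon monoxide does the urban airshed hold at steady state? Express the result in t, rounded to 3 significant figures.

1780 t

τ = M/F ⇒ M = τ × F = 0.01641 × 108300 = 1777 t.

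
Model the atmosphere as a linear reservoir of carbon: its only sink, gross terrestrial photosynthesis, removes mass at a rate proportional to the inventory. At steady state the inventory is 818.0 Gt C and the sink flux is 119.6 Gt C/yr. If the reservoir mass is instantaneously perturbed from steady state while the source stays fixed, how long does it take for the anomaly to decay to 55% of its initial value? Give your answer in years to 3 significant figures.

For a linear reservoir the anomaly decays as exp(−t/τ) with τ = M/F = 818.0/119.6 = 6.839 yr.
exp(−t/τ) = 0.55 ⇒ t = −τ ln(0.55) = 6.839 × 0.5978 = 4.089 yr.

4.09 yr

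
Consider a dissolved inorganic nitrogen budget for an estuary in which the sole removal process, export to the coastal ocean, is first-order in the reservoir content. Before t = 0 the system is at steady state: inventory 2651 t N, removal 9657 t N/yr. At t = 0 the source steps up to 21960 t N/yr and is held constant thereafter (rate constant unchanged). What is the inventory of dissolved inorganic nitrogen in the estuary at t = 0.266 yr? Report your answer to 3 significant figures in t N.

4750 t N

τ = M₀/F₀ = 2651/9657 = 0.2745 yr; rate constant k = 1/τ.
New steady state M_∞ = F₁/k = F₁·τ = 21960 × 0.2745 = 6028.4 t N.
M(t) = M_∞ + (M₀ − M_∞)·e^(−t/τ); t/τ = 0.266/0.2745 = 0.9690, so e^(−t/τ) = 0.3795.
M(t) = 6028.4 − 3377 × 0.3795 = 4746.8 t N.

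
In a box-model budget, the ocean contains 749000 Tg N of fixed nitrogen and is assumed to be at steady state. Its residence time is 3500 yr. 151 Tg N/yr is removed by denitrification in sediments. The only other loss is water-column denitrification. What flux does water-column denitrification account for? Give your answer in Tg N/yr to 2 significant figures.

Total removal F = M/τ = 749000 / 3500 = 214.0 Tg N/yr.
Water-column denitrification = F − (151) = 214.0 − 151.0 = 63.00 Tg N/yr.

63 Tg N/yr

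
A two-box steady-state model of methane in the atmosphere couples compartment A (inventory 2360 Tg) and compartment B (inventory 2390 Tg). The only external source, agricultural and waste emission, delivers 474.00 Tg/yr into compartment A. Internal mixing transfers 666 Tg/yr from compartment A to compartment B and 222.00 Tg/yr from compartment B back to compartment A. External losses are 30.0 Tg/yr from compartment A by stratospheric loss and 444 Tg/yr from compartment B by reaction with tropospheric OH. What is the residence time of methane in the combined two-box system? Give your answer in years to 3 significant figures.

10.0 yr

Residence time in the combined system uses the total inventory and the total *external* removal — internal exchanges between the two boxes cancel.
M_total = 2360 + 2390 = 4750.0 Tg.
ΣF_external_out = 30.0 + 444 = 474.00 Tg/yr.
τ = M_total / ΣF_ext = 4750.0 / 474.00 = 10.02 yr.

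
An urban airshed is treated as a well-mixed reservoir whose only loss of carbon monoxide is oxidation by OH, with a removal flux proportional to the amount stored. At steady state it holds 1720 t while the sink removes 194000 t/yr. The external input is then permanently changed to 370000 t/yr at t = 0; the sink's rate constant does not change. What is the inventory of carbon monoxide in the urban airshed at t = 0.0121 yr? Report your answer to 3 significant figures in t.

2880 t

τ = M₀/F₀ = 1720/194000 = 0.008866 yr; rate constant k = 1/τ.
New steady state M_∞ = F₁/k = F₁·τ = 370000 × 0.008866 = 3280.4 t.
M(t) = M_∞ + (M₀ − M_∞)·e^(−t/τ); t/τ = 0.0121/0.008866 = 1.365, so e^(−t/τ) = 0.2554.
M(t) = 3280.4 − 1560 × 0.2554 = 2881.8 t.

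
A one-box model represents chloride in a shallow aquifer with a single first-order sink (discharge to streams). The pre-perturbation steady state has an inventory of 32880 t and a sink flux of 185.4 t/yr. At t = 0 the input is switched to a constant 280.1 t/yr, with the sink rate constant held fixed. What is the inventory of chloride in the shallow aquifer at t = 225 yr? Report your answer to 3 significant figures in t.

45000 t

τ = M₀/F₀ = 32880/185.4 = 177.3 yr; rate constant k = 1/τ.
New steady state M_∞ = F₁/k = F₁·τ = 280.1 × 177.3 = 49675 t.
M(t) = M_∞ + (M₀ − M_∞)·e^(−t/τ); t/τ = 225/177.3 = 1.269, so e^(−t/τ) = 0.2812.
M(t) = 49675 − 16790 × 0.2812 = 44952 t.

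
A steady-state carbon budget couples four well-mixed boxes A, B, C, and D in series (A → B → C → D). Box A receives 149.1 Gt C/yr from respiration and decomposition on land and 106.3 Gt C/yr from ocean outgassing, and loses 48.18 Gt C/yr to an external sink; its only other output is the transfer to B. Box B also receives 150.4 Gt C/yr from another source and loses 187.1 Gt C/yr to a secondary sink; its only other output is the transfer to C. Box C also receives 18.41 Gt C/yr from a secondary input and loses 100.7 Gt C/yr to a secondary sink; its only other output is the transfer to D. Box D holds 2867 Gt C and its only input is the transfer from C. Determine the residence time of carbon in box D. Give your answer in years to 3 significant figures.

32.5 yr

Box A: F(A→B) = (149.1 + 106.3) − 48.18 = 207.22 Gt C/yr.
Box B: F(B→C) = (207.22 + 150.4) − 187.1 = 170.52 Gt C/yr.
Box C: F(C→D) = (170.52 + 18.41) − 100.7 = 88.230 Gt C/yr.
Box D throughput = its input = 88.230 Gt C/yr; τ = 2867 / 88.230 = 32.49 yr.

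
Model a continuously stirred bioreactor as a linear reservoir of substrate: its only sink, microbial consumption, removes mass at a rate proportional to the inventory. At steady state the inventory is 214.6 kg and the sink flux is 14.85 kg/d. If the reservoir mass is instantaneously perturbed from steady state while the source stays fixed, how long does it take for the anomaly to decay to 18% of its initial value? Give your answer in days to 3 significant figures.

24.8 d

For a linear reservoir the anomaly decays as exp(−t/τ) with τ = M/F = 214.6/14.85 = 14.45 d.
exp(−t/τ) = 0.18 ⇒ t = −τ ln(0.18) = 14.45 × 1.715 = 24.78 d.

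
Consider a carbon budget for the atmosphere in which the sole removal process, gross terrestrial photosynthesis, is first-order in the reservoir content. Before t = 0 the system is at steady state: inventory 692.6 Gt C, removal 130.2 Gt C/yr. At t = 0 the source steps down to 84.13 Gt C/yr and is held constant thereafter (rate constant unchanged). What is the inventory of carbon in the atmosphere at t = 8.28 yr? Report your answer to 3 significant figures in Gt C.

τ = M₀/F₀ = 692.6/130.2 = 5.320 yr; rate constant k = 1/τ.
New steady state M_∞ = F₁/k = F₁·τ = 84.13 × 5.320 = 447.53 Gt C.
M(t) = M_∞ + (M₀ − M_∞)·e^(−t/τ); t/τ = 8.28/5.320 = 1.557, so e^(−t/τ) = 0.2109.
M(t) = 447.53 + 245.1 × 0.2109 = 499.21 Gt C.

499 Gt C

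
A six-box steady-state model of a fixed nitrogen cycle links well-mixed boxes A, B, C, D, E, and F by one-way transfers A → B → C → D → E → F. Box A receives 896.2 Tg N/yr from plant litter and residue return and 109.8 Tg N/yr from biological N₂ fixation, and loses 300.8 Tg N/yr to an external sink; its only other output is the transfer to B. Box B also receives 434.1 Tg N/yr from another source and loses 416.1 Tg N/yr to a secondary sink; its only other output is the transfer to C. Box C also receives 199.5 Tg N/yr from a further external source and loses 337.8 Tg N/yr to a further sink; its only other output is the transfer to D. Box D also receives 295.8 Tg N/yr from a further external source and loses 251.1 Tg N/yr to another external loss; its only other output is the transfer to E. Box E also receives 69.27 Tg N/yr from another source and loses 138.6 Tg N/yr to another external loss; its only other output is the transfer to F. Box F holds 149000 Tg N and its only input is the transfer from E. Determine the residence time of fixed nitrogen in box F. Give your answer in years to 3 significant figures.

Box A: F(A→B) = (896.2 + 109.8) − 300.8 = 705.20 Tg N/yr.
Box B: F(B→C) = (705.20 + 434.1) − 416.1 = 723.20 Tg N/yr.
Box C: F(C→D) = (723.20 + 199.5) − 337.8 = 584.90 Tg N/yr.
Box D: F(D→E) = (584.90 + 295.8) − 251.1 = 629.60 Tg N/yr.
Box E: F(E→F) = (629.60 + 69.27) − 138.6 = 560.27 Tg N/yr.
Box F throughput = its input = 560.27 Tg N/yr; τ = 149000 / 560.27 = 265.9 yr.

266 yr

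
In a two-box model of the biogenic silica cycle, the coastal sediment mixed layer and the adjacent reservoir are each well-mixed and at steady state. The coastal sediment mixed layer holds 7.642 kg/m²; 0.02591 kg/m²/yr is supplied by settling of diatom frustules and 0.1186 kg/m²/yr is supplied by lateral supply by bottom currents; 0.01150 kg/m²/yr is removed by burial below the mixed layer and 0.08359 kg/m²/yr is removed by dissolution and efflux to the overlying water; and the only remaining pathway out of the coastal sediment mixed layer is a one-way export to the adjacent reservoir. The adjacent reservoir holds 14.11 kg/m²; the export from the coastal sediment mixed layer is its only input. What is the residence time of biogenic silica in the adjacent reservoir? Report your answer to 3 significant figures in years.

286 yr

Balance the coastal sediment mixed layer: ΣF_in = 0.02591 + 0.1186 = 0.14451 kg/m²/yr.
Export to the adjacent reservoir = ΣF_in − (0.01150 + 0.08359) = 0.049420 kg/m²/yr.
At steady state the output of the adjacent reservoir equals its input, 0.049420 kg/m²/yr.
τ = M / F = 14.11 / 0.049420 = 285.5 yr.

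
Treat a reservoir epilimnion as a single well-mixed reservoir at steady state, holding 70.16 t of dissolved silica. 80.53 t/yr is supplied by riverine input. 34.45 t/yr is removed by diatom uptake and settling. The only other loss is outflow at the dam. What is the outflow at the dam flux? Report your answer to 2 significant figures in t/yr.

At steady state ΣF_in = ΣF_out.
ΣF_in = 80.530 t/yr.
Outflow at the dam flux = ΣF_in − (34.45) = 80.530 − 34.45 = 46.08 t/yr.

46 t/yr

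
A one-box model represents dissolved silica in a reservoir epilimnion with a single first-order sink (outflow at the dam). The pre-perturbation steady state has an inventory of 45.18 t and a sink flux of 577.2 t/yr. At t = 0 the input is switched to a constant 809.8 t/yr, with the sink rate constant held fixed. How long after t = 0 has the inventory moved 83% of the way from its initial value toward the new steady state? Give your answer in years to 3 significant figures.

0.139 yr

τ = M₀/F₀ = 45.18/577.2 = 0.07827 yr.
The remaining gap fraction is e^(−t/τ); 83% covered ⇒ e^(−t/τ) = 0.170.
t = −τ ln(0.170) = 0.07827 × 1.772 = 0.1387 yr.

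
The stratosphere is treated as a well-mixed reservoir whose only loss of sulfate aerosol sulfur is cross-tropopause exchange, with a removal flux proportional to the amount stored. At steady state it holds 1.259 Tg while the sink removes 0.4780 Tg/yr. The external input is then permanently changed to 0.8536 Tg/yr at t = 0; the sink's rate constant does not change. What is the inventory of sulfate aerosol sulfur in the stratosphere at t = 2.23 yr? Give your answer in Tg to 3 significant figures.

1.82 Tg

The sink rate constant is k = F₀/M₀ = 0.4780/1.259 = 0.3797 yr⁻¹.
Solving dM/dt = F₁ − kM with M(0) = M₀ gives M(t) = F₁/k + (M₀ − F₁/k)·e^(−kt).
F₁/k = 0.8536/0.3797 = 2.2483 Tg; kt = 0.3797 × 2.23 = 0.8467, e^(−kt) = 0.4288.
M(2.23) = 2.2483 + (1.259 − 2.2483) × 0.4288 = 2.2483 − 0.4243 = 1.8240 Tg.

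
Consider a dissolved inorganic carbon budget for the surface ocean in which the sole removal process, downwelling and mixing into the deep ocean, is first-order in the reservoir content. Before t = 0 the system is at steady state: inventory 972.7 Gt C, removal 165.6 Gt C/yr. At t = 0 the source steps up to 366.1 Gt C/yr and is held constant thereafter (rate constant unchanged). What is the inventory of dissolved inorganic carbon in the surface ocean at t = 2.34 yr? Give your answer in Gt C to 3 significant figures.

The sink rate constant is k = F₀/M₀ = 165.6/972.7 = 0.1702 yr⁻¹.
Solving dM/dt = F₁ − kM with M(0) = M₀ gives M(t) = F₁/k + (M₀ − F₁/k)·e^(−kt).
F₁/k = 366.1/0.1702 = 2150.4 Gt C; kt = 0.1702 × 2.34 = 0.3984, e^(−kt) = 0.6714.
M(2.34) = 2150.4 + (972.7 − 2150.4) × 0.6714 = 2150.4 − 790.7 = 1359.7 Gt C.

1360 Gt C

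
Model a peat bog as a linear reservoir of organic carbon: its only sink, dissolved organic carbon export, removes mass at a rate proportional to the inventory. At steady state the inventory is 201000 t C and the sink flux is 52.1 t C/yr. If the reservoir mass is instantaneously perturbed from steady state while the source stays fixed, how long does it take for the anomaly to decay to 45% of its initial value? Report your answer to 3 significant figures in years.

3080 yr

For a linear reservoir the anomaly decays as exp(−t/τ) with τ = M/F = 201000/52.1 = 3858 yr.
exp(−t/τ) = 0.45 ⇒ t = −τ ln(0.45) = 3858 × 0.7985 = 3081 yr.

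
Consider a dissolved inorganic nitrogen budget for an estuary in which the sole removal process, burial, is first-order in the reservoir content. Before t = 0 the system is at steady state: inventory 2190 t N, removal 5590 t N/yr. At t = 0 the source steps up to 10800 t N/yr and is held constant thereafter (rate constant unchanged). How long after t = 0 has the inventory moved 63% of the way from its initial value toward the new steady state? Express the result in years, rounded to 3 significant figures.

0.390 yr

τ = M₀/F₀ = 2190/5590 = 0.3918 yr.
The remaining gap fraction is e^(−t/τ); 63% covered ⇒ e^(−t/τ) = 0.370.
t = −τ ln(0.370) = 0.3918 × 0.9943 = 0.3895 yr.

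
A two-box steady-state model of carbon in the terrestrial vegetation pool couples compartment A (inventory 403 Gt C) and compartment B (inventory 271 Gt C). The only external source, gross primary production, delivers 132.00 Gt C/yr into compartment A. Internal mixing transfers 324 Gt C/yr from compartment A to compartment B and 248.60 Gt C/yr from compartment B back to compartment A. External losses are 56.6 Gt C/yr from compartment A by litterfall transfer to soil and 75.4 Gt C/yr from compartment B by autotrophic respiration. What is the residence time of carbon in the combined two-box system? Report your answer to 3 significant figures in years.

5.11 yr

Treat the two boxes together as one reservoir: the mixing fluxes between them are internal recycling, so τ = ΣM / Σ(external losses).
M_total = 403 + 271 = 674.00 Gt C.
ΣF_external_out = 56.6 + 75.4 = 132.00 Gt C/yr.
τ = M_total / ΣF_ext = 674.00 / 132.00 = 5.106 yr.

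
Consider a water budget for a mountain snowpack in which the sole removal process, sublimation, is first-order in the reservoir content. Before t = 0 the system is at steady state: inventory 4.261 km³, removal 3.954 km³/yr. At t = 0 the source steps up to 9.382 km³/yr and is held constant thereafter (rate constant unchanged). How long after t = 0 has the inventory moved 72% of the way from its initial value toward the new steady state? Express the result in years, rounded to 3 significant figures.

1.37 yr

τ = M₀/F₀ = 4.261/3.954 = 1.078 yr.
The remaining gap fraction is e^(−t/τ); 72% covered ⇒ e^(−t/τ) = 0.280.
t = −τ ln(0.280) = 1.078 × 1.273 = 1.372 yr.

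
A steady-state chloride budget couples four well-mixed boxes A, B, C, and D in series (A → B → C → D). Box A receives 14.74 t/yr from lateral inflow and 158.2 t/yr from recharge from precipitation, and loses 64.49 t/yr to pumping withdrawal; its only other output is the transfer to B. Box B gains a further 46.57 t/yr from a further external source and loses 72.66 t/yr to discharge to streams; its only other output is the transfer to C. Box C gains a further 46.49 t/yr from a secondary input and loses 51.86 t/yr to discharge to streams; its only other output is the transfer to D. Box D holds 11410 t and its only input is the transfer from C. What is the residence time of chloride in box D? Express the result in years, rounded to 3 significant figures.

148 yr

Box A: F(A→B) = (14.74 + 158.2) − 64.49 = 108.45 t/yr.
Box B: F(B→C) = (108.45 + 46.57) − 72.66 = 82.360 t/yr.
Box C: F(C→D) = (82.360 + 46.49) − 51.86 = 76.990 t/yr.
Box D throughput = its input = 76.990 t/yr; τ = 11410 / 76.990 = 148.2 yr.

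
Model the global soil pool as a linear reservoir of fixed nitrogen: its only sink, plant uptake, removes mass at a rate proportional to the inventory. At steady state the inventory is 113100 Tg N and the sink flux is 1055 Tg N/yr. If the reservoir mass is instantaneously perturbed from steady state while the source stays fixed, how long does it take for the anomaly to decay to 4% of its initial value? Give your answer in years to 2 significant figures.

350 yr

For a linear reservoir the anomaly decays as exp(−t/τ) with τ = M/F = 113100/1055 = 107.2 yr.
exp(−t/τ) = 0.04 ⇒ t = −τ ln(0.04) = 107.2 × 3.219 = 345.1 yr.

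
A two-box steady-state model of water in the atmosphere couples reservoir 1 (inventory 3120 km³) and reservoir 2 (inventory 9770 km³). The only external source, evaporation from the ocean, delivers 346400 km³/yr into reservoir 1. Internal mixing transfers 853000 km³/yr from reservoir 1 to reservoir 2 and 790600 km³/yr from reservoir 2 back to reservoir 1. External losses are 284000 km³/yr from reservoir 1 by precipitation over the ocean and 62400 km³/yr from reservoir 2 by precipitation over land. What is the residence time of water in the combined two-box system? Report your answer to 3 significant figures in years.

0.0372 yr

For the system as a whole, the A↔B exchange is internal and contributes nothing to the throughput; only the external sinks remove mass.
M_total = 3120 + 9770 = 12890 km³.
ΣF_external_out = 284000 + 62400 = 346400 km³/yr.
τ = M_total / ΣF_ext = 12890 / 346400 = 0.03721 yr.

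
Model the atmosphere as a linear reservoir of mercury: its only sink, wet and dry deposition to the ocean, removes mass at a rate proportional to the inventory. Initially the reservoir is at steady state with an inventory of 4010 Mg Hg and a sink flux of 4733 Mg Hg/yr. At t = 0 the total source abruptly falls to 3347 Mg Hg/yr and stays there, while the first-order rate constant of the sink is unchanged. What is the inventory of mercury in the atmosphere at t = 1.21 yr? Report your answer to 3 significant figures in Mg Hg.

Residence time τ = M₀/F₀ = 0.8472 yr. The eventual steady state is M_∞ = M₀·(F₁/F₀) = 4010 × 3347/4733 = 2835.7 Mg Hg.
The anomaly ΔM(t) = M(t) − M_∞ decays as ΔM₀·e^(−t/τ) with ΔM₀ = 4010 − 2835.7 = 1174 Mg Hg.
At t = 1.21 yr, e^(−t/τ) = e^(−1.428) = 0.2397, so ΔM = 281.5 Mg Hg and M = 2835.7 + 281.5 = 3117.3 Mg Hg.

3120 Mg Hg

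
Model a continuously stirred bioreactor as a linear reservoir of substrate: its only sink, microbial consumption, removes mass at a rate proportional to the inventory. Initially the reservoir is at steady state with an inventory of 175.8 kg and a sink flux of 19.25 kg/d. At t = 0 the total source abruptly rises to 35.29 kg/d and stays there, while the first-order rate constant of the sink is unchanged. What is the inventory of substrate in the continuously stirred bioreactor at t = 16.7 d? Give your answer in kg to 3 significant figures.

The sink rate constant is k = F₀/M₀ = 19.25/175.8 = 0.1095 d⁻¹.
Solving dM/dt = F₁ − kM with M(0) = M₀ gives M(t) = F₁/k + (M₀ − F₁/k)·e^(−kt).
F₁/k = 35.29/0.1095 = 322.28 kg; kt = 0.1095 × 16.7 = 1.829, e^(−kt) = 0.1606.
M(16.7) = 322.28 + (175.8 − 322.28) × 0.1606 = 322.28 − 23.53 = 298.75 kg.

299 kg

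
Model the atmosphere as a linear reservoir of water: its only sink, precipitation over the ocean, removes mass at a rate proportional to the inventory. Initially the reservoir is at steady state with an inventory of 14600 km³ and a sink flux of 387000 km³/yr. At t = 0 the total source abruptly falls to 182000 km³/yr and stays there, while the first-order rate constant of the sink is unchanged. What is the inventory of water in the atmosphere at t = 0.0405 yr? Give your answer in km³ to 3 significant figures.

9510 km³

The sink rate constant is k = F₀/M₀ = 387000/14600 = 26.51 yr⁻¹.
Solving dM/dt = F₁ − kM with M(0) = M₀ gives M(t) = F₁/k + (M₀ − F₁/k)·e^(−kt).
F₁/k = 182000/26.51 = 6866.1 km³; kt = 26.51 × 0.0405 = 1.074, e^(−kt) = 0.3418.
M(0.0405) = 6866.1 + (14600 − 6866.1) × 0.3418 = 6866.1 + 2643 = 9509.6 km³.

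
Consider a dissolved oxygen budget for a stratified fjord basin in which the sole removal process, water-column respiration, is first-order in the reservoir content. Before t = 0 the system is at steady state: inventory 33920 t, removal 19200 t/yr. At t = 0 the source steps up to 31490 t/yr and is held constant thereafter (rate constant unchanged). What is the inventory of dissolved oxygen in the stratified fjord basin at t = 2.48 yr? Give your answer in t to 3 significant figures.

The sink rate constant is k = F₀/M₀ = 19200/33920 = 0.5660 yr⁻¹.
Solving dM/dt = F₁ − kM with M(0) = M₀ gives M(t) = F₁/k + (M₀ − F₁/k)·e^(−kt).
F₁/k = 31490/0.5660 = 55632 t; kt = 0.5660 × 2.48 = 1.404, e^(−kt) = 0.2457.
M(2.48) = 55632 + (33920 − 55632) × 0.2457 = 55632 − 5334 = 50298 t.

50300 t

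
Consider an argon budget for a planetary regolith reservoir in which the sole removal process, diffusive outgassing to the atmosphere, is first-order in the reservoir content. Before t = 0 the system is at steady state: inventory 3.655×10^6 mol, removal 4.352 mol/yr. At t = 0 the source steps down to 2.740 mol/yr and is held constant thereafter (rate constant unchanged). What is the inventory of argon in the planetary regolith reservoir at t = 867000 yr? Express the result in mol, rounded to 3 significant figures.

2.78×10^6 mol

τ = M₀/F₀ = 3.655×10^6/4.352 = 839800 yr; rate constant k = 1/τ.
New steady state M_∞ = F₁/k = F₁·τ = 2.740 × 839800 = 2.3012×10^6 mol.
M(t) = M_∞ + (M₀ − M_∞)·e^(−t/τ); t/τ = 867000/839800 = 1.032, so e^(−t/τ) = 0.3562.
M(t) = 2.3012×10^6 + 1.354×10^6 × 0.3562 = 2.7834×10^6 mol.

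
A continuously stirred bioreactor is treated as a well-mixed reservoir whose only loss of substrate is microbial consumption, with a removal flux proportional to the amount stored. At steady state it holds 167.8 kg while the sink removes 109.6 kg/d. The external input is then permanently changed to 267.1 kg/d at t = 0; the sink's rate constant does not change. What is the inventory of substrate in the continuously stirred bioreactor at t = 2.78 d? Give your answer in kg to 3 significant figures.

τ = M₀/F₀ = 167.8/109.6 = 1.531 d; rate constant k = 1/τ.
New steady state M_∞ = F₁/k = F₁·τ = 267.1 × 1.531 = 408.94 kg.
M(t) = M_∞ + (M₀ − M_∞)·e^(−t/τ); t/τ = 2.78/1.531 = 1.816, so e^(−t/τ) = 0.1627.
M(t) = 408.94 − 241.1 × 0.1627 = 369.70 kg.

370 kg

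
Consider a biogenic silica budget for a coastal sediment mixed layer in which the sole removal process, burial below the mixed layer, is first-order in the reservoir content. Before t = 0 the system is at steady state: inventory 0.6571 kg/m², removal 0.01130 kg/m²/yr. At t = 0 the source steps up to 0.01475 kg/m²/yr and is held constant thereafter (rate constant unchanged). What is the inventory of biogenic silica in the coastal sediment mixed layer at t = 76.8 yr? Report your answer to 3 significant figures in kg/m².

The sink rate constant is k = F₀/M₀ = 0.01130/0.6571 = 0.01720 yr⁻¹.
Solving dM/dt = F₁ − kM with M(0) = M₀ gives M(t) = F₁/k + (M₀ − F₁/k)·e^(−kt).
F₁/k = 0.01475/0.01720 = 0.85772 kg/m²; kt = 0.01720 × 76.8 = 1.321, e^(−kt) = 0.2669.
M(76.8) = 0.85772 + (0.6571 − 0.85772) × 0.2669 = 0.85772 − 0.05355 = 0.80416 kg/m².

0.804 kg/m²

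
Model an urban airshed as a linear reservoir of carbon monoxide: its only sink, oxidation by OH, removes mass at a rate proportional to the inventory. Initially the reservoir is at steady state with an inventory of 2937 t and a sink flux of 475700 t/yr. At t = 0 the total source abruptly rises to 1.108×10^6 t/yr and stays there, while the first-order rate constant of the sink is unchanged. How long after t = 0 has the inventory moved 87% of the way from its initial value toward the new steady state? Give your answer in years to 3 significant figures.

0.0126 yr

τ = M₀/F₀ = 2937/475700 = 0.006174 yr.
The remaining gap fraction is e^(−t/τ); 87% covered ⇒ e^(−t/τ) = 0.130.
t = −τ ln(0.130) = 0.006174 × 2.040 = 0.01260 yr.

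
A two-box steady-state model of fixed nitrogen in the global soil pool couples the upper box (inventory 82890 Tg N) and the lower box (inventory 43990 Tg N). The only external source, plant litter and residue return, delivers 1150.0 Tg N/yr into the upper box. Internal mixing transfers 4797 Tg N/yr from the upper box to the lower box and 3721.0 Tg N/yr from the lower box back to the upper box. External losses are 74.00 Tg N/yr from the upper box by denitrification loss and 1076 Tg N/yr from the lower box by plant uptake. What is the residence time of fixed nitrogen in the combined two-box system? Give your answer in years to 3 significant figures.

For the system as a whole, the A↔B exchange is internal and contributes nothing to the throughput; only the external sinks remove mass.
M_total = 82890 + 43990 = 126880 Tg N.
ΣF_external_out = 74.00 + 1076 = 1150.0 Tg N/yr.
τ = M_total / ΣF_ext = 126880 / 1150.0 = 110.3 yr.

110 yr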